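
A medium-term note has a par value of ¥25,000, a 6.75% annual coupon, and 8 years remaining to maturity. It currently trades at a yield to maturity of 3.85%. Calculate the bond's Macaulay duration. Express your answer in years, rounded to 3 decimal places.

6.587 years

Periodic yield y = 0.0385. Discount each cash flow and weight by its year:
  t   CF        PV=CF/(1+0.0385)^t    t·PV
  1     1,687.50     1,624.9398     1,624.9398
  2     1,687.50     1,564.6989     3,129.3978
  3     1,687.50     1,506.6913     4,520.0739
  4     1,687.50     1,450.8342     5,803.3367
  5     1,687.50     1,397.0478     6,985.2392
  6     1,687.50     1,345.2555     8,071.5330
  7     1,687.50     1,295.3832     9,067.6827
  8    26,687.50    19,726.7657   157,814.1252
  Σ                 29,911.6164   197,016.3284
Price P = Σ PV = 29,911.6164.
Macaulay duration = Σ(t·PV) / P = 197,016.3284 / 29,911.6164 = 6.58662 years.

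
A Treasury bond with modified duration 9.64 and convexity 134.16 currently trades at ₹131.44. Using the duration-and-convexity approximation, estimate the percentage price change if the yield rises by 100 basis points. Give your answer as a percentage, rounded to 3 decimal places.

Duration effect: -D_mod·Δy = -9.64 × (+0.01) = -0.096400
Convexity effect: ½·C·(Δy)² = 0.5 × 134.16 × (0.01)² = +0.0067080
ΔP/P ≈ -0.096400 + 0.0067080 = -0.089692
= -8.9692%.

-8.969%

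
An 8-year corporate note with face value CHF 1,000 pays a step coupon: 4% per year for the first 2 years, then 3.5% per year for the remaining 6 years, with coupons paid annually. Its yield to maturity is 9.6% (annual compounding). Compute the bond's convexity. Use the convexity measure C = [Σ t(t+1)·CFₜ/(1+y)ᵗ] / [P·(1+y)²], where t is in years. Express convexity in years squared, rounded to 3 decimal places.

With y = 0.096:
  t   CF        PV=CF/(1+0.096)^t    t·PV        t(t+1)·PV
  1        40.00        36.4964        36.4964          72.9927
  2        40.00        33.2996        66.5992         199.7975
  3        35.00        26.5850        79.7549         319.0198
  4        35.00        24.2564        97.0255         485.1274
  5        35.00        22.1317       110.6586         663.9518
  6        35.00        20.1932       121.1591         848.1136
  7        35.00        18.4244       128.9710       1,031.7683
  8     1,035.00       497.1139     3,976.9113      35,792.2016
  Σ                    678.5005     4,617.5760      39,412.9727
P = 678.5005.
Convexity = Σ t(t+1)·PV / [P·(1+y)²] = 39,412.9727 / (678.5005 × 1.201216) = 48.35795.

48.358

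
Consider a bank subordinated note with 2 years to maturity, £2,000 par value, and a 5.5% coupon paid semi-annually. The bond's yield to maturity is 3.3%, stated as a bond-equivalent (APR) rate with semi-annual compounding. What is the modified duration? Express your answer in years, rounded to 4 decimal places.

Periodic yield y = 0.0165. First find Macaulay duration:
  t   CF        PV=CF/(1+0.0165)^t    t·PV
  1        55.00        54.1072        54.1072
  2        55.00        53.2290       106.4579
  3        55.00        52.3649       157.0948
  4     2,055.00     1,924.7853     7,699.1412
  Σ                  2,084.4864     8,016.8012
P = 2,084.4864; Macaulay duration = 8,016.8012 / 2,084.4864 = 3.84594 half-year periods = 1.92297 years.
Modified duration = D_Mac / (1 + y) = 1.92297 / 1.0165 = 1.89175 years.

1.8918 years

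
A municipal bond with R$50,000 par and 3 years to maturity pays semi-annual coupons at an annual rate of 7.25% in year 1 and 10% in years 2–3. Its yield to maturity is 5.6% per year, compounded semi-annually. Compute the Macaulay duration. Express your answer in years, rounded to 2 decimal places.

2.73 years

Periodic yield y = 0.028. Discount each cash flow and weight by its period:
  t   CF        PV=CF/(1+0.028)^t    t·PV
  1     1,812.50     1,763.1323     1,763.1323
  2     1,812.50     1,715.1092     3,430.2185
  3     2,500.00     2,301.2334     6,903.7001
  4     2,500.00     2,238.5539     8,954.2155
  5     2,500.00     2,177.5816    10,887.9079
  6    52,500.00    44,483.6705   266,902.0232
  Σ                 54,679.2809   298,841.1975
Price P = Σ PV = 54,679.2809.
Macaulay duration = Σ(t·PV) / P = 298,841.1975 / 54,679.2809 = 5.46535 half-year periods.
In years: 5.46535 / 2 = 2.73267 years.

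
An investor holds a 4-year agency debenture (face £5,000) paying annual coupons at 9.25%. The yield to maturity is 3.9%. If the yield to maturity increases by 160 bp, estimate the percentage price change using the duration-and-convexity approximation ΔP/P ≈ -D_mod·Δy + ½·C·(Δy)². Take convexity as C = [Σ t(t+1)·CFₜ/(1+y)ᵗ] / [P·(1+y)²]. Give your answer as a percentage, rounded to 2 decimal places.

-5.29%

With y = 0.039:
  t   CF        PV=CF/(1+0.039)^t    t·PV        t(t+1)·PV
  1       462.50       445.1396       445.1396         890.2791
  2       462.50       428.4308       856.8615       2,570.5845
  3       462.50       412.3491     1,237.0474       4,948.1897
  4     5,462.50     4,687.3703    18,749.4810      93,747.4051
  Σ                  5,973.2897    21,288.5295     102,156.4585
P = 5,973.2897; D_Mac = 3.56395 yrs; D_mod = 3.43018 yrs; C = 15.84241.
Duration effect: -3.43018 × (+0.016) = -0.054883
Convexity effect: 0.5 × 15.84241 × (0.016)² = +0.0020278
ΔP/P ≈ -0.054883 + 0.0020278 = -0.052855 = -5.2855%.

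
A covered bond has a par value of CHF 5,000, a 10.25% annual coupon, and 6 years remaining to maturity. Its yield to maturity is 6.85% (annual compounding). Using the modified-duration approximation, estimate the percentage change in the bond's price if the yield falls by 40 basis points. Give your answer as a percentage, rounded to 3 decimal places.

Periodic yield y = 0.0685. Modified duration first:
  t   CF        PV=CF/(1+0.0685)^t    t·PV
  1       512.50       479.6444       479.6444
  2       512.50       448.8951       897.7901
  3       512.50       420.1170     1,260.3511
  4       512.50       393.1839     1,572.7357
  5       512.50       367.9775     1,839.8874
  6     5,512.50     3,704.2598    22,225.5591
  Σ                  5,814.0777    28,275.9677
P = 5,814.0777; D_Mac = 4.86336 yrs; D_mod = 4.86336/(1+0.0685) = 4.55158 yrs.
ΔP/P ≈ -D_mod · Δy = -4.55158 × (-0.004) = +0.018206 = +1.8206%.

+1.821%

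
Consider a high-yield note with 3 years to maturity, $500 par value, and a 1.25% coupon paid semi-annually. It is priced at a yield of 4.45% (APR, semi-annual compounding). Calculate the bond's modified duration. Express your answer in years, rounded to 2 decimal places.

2.89 years

Periodic yield y = 0.02225. First find Macaulay duration:
  t   CF        PV=CF/(1+0.02225)^t    t·PV
  1        3.125         3.0570         3.0570
  2        3.125         2.9904         5.9809
  3        3.125         2.9254         8.7761
  4        3.125         2.8617        11.4467
  5        3.125         2.7994        13.9970
  6      503.125       440.8930     2,645.3579
  Σ                    455.5268     2,688.6155
P = 455.5268; Macaulay duration = 2,688.6155 / 455.5268 = 5.90221 half-year periods = 2.95111 years.
Modified duration = D_Mac / (1 + y) = 2.95111 / 1.02225 = 2.88687 years.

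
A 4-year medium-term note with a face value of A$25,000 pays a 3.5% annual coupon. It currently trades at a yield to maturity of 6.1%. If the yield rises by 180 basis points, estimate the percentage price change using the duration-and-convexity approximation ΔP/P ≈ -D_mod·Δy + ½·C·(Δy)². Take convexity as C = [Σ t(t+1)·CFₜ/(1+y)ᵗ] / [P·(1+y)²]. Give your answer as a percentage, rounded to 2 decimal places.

-6.16%

With y = 0.061:
  t   CF        PV=CF/(1+0.061)^t    t·PV        t(t+1)·PV
  1       875.00       824.6937       824.6937       1,649.3874
  2       875.00       777.2796     1,554.5593       4,663.6778
  3       875.00       732.5915     2,197.7746       8,791.0985
  4    25,875.00    20,418.2644    81,673.0575     408,365.2876
  Σ                 22,752.8292    86,250.0851     423,469.4513
P = 22,752.8292; D_Mac = 3.79074 yrs; D_mod = 3.57280 yrs; C = 16.53316.
Duration effect: -3.57280 × (+0.018) = -0.064310
Convexity effect: 0.5 × 16.53316 × (0.018)² = +0.0026784
ΔP/P ≈ -0.064310 + 0.0026784 = -0.061632 = -6.1632%.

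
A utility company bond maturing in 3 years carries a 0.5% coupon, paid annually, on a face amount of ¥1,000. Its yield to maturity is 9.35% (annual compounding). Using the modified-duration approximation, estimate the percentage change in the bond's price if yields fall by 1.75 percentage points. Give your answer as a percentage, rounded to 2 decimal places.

+4.77%

Periodic yield y = 0.0935. Modified duration first:
  t   CF        PV=CF/(1+0.0935)^t    t·PV
  1         5.00         4.5725         4.5725
  2         5.00         4.1815         8.3630
  3     1,005.00       768.6165     2,305.8495
  Σ                    777.3705     2,318.7850
P = 777.3705; D_Mac = 2.98286 yrs; D_mod = 2.98286/(1+0.0935) = 2.72781 yrs.
ΔP/P ≈ -D_mod · Δy = -2.72781 × (-0.0175) = +0.047737 = +4.7737%.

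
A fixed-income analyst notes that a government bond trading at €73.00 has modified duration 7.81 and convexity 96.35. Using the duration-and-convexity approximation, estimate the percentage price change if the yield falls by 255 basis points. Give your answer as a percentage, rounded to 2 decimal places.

+23.05%

Duration effect: -D_mod·Δy = -7.81 × (-0.0255) = +0.199155
Convexity effect: ½·C·(Δy)² = 0.5 × 96.35 × (-0.0255)² = +0.03132579375
ΔP/P ≈ +0.199155 + 0.03132579375 = +0.23048079375
= +23.048079375%.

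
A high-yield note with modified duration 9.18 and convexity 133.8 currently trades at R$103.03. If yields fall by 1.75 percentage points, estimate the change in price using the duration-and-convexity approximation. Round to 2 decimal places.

Duration effect: -D_mod·Δy = -9.18 × (-0.0175) = +0.160650
Convexity effect: ½·C·(Δy)² = 0.5 × 133.8 × (-0.0175)² = +0.020488125
ΔP/P ≈ +0.160650 + 0.020488125 = +0.181138125
ΔP ≈ 103.03 × (+0.181138125) = +18.66266101875.

+R$18.66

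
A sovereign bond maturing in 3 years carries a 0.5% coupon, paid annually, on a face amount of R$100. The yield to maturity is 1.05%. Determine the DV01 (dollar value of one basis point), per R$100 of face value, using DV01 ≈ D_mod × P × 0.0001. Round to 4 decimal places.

Periodic yield y = 0.0105.
  t   CF        PV=CF/(1+0.0105)^t    t·PV
  1         0.50         0.4948         0.4948
  2         0.50         0.4897         0.9793
  3       100.50        97.3996       292.1988
  Σ                     98.3841       293.6729
P = 98.3841; D_Mac = 2.98496 yrs; D_mod = 2.95395 yrs.
DV01 ≈ 2.95395 × 98.3841 × 0.0001 = 0.029062.

R$0.0291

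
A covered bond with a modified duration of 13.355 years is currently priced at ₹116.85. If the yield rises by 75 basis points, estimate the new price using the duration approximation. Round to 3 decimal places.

₹105.146

Duration approximation: ΔP/P ≈ -D_mod · Δy = -13.355 × (+0.0075) = -0.1001625.
New price ≈ 116.85 × (1 - 0.1001625) = 105.146011875.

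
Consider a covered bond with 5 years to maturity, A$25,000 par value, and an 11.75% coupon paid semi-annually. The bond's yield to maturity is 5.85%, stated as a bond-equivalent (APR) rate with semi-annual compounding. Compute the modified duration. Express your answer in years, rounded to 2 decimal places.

3.93 years

Periodic yield y = 0.02925. First find Macaulay duration:
  t   CF        PV=CF/(1+0.02925)^t    t·PV
  1     1,468.75     1,427.0100     1,427.0100
  2     1,468.75     1,386.4561     2,772.9122
  3     1,468.75     1,347.0548     4,041.1643
  4     1,468.75     1,308.7732     5,235.0926
  5     1,468.75     1,271.5795     6,357.8973
  6     1,468.75     1,235.4428     7,412.6565
  7     1,468.75     1,200.3330     8,402.3311
  8     1,468.75     1,166.2210     9,329.7684
  9     1,468.75     1,133.0785    10,197.7065
  10   26,468.75    19,839.2237   198,392.2374
  Σ                 31,315.1725   253,568.7762
P = 31,315.1725; Macaulay duration = 253,568.7762 / 31,315.1725 = 8.09731 half-year periods = 4.04866 years.
Modified duration = D_Mac / (1 + y) = 4.04866 / 1.02925 = 3.93360 years.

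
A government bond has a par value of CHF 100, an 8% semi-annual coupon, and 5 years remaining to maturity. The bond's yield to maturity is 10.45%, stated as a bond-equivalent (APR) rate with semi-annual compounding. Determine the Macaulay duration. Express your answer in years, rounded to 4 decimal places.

4.1711 years

Periodic yield y = 0.05225. Discount each cash flow and weight by its period:
  t   CF        PV=CF/(1+0.05225)^t    t·PV
  1         4.00         3.8014         3.8014
  2         4.00         3.6126         7.2252
  3         4.00         3.4332        10.2997
  4         4.00         3.2628        13.0510
  5         4.00         3.1007        15.5037
  6         4.00         2.9468        17.6806
  7         4.00         2.8004        19.6031
  8         4.00         2.6614        21.2911
  9         4.00         2.5292        22.7631
  10      104.00        62.4948       624.9482
  Σ                     90.6434       756.1672
Price P = Σ PV = 90.6434.
Macaulay duration = Σ(t·PV) / P = 756.1672 / 90.6434 = 8.34222 half-year periods.
In years: 8.34222 / 2 = 4.17111 years.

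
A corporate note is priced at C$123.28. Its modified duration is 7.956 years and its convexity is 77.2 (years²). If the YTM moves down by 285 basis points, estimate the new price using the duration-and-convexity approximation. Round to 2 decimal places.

C$155.10

Duration effect: -D_mod·Δy = -7.956 × (-0.0285) = +0.226746
Convexity effect: ½·C·(Δy)² = 0.5 × 77.2 × (-0.0285)² = +0.03135285
ΔP/P ≈ +0.226746 + 0.03135285 = +0.25809885
New price ≈ 123.28 × (1 + 0.25809885) = 155.098426228.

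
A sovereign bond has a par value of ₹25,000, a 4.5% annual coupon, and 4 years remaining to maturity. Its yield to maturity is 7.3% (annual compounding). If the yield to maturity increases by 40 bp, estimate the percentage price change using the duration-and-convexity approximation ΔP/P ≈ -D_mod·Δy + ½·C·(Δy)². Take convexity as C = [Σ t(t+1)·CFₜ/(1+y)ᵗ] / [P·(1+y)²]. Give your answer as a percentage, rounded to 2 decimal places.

-1.38%

With y = 0.073:
  t   CF        PV=CF/(1+0.073)^t    t·PV        t(t+1)·PV
  1     1,125.00     1,048.4623     1,048.4623       2,096.9245
  2     1,125.00       977.1316     1,954.2633       5,862.7899
  3     1,125.00       910.6539     2,731.9617      10,927.8469
  4    26,125.00    19,708.6742    78,834.6970     394,173.4848
  Σ                 22,644.9221    84,569.3842     413,061.0461
P = 22,644.9221; D_Mac = 3.73458 yrs; D_mod = 3.48051 yrs; C = 15.84324.
Duration effect: -3.48051 × (+0.004) = -0.013922
Convexity effect: 0.5 × 15.84324 × (0.004)² = +0.0001267
ΔP/P ≈ -0.013922 + 0.0001267 = -0.013795 = -1.3795%.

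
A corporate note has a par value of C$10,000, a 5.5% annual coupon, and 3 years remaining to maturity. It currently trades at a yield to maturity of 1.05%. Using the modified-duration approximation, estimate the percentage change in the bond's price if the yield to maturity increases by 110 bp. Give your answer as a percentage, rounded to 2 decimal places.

-3.11%

Periodic yield y = 0.0105. Modified duration first:
  t   CF        PV=CF/(1+0.0105)^t    t·PV
  1       550.00       544.2850       544.2850
  2       550.00       538.6294     1,077.2588
  3    10,550.00    10,224.5336    30,673.6008
  Σ                 11,307.4480    32,295.1446
P = 11,307.4480; D_Mac = 2.85609 yrs; D_mod = 2.85609/(1+0.0105) = 2.82642 yrs.
ΔP/P ≈ -D_mod · Δy = -2.82642 × (+0.011) = -0.031091 = -3.1091%.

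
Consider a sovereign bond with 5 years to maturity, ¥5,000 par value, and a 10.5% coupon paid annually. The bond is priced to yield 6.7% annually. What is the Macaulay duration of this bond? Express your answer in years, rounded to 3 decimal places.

Periodic yield y = 0.067. Discount each cash flow and weight by its year:
  t   CF        PV=CF/(1+0.067)^t    t·PV
  1       525.00       492.0337       492.0337
  2       525.00       461.1375       922.2751
  3       525.00       432.1814     1,296.5441
  4       525.00       405.0435     1,620.1738
  5     5,525.00     3,994.9393    19,974.6965
  Σ                  5,785.3354    24,305.7233
Price P = Σ PV = 5,785.3354.
Macaulay duration = Σ(t·PV) / P = 24,305.7233 / 5,785.3354 = 4.20126 years.

4.201 years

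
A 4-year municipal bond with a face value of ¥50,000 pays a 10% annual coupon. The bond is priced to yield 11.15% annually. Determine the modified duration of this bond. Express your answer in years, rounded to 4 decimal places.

3.1280 years

Periodic yield y = 0.1115. First find Macaulay duration:
  t   CF        PV=CF/(1+0.1115)^t    t·PV
  1     5,000.00     4,498.4256     4,498.4256
  2     5,000.00     4,047.1665     8,094.3330
  3     5,000.00     3,641.1754    10,923.5263
  4    55,000.00    36,035.0245   144,140.0979
  Σ                 48,221.7919   167,656.3827
P = 48,221.7919; Macaulay duration = 167,656.3827 / 48,221.7919 = 3.47678 years.
Modified duration = D_Mac / (1 + y) = 3.47678 / 1.1115 = 3.12800 years.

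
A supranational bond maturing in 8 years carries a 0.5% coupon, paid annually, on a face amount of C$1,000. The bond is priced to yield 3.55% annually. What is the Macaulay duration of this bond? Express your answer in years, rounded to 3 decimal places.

Periodic yield y = 0.0355. Discount each cash flow and weight by its year:
  t   CF        PV=CF/(1+0.0355)^t    t·PV
  1         5.00         4.8286         4.8286
  2         5.00         4.6630         9.3261
  3         5.00         4.5032        13.5096
  4         5.00         4.3488        17.3952
  5         5.00         4.1997        20.9986
  6         5.00         4.0557        24.3344
  7         5.00         3.9167        27.4168
  8     1,005.00       760.2654     6,082.1233
  Σ                    790.7812     6,199.9326
Price P = Σ PV = 790.7812.
Macaulay duration = Σ(t·PV) / P = 6,199.9326 / 790.7812 = 7.84026 years.

7.840 years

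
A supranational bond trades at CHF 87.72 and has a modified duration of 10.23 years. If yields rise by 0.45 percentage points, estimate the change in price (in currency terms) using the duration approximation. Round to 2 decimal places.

Duration approximation: ΔP/P ≈ -D_mod · Δy = -10.23 × (+0.0045) = -0.046035.
ΔP ≈ 87.72 × (-0.046035) = -4.0381902.

-CHF 4.04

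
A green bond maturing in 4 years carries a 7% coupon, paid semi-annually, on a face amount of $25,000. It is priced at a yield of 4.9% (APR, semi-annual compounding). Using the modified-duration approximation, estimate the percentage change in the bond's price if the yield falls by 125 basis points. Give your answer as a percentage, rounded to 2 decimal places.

+4.36%

Periodic yield y = 0.0245. Modified duration first:
  t   CF        PV=CF/(1+0.0245)^t    t·PV
  1       875.00       854.0752       854.0752
  2       875.00       833.6507     1,667.3014
  3       875.00       813.7147     2,441.1441
  4       875.00       794.2554     3,177.0218
  5       875.00       775.2615     3,876.3077
  6       875.00       756.7219     4,540.3311
  7       875.00       738.6255     5,170.3787
  8    25,875.00    21,319.8751   170,559.0010
  Σ                 26,886.1801   192,285.5610
P = 26,886.1801; D_Mac = 7.15184 half-year periods = 3.57592 yrs; D_mod = 3.57592/(1+0.0245) = 3.49040 yrs.
ΔP/P ≈ -D_mod · Δy = -3.49040 × (-0.0125) = +0.043630 = +4.3630%.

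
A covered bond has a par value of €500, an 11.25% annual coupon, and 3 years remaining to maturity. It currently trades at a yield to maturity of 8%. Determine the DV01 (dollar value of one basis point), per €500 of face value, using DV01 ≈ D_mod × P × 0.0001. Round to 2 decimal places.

Periodic yield y = 0.08.
  t   CF        PV=CF/(1+0.08)^t    t·PV
  1        56.25        52.0833        52.0833
  2        56.25        48.2253        96.4506
  3       556.25       441.5692     1,324.7076
  Σ                    541.8778     1,473.2415
P = 541.8778; D_Mac = 2.71877 yrs; D_mod = 2.51738 yrs.
DV01 ≈ 2.51738 × 541.8778 × 0.0001 = 0.136411.

€0.14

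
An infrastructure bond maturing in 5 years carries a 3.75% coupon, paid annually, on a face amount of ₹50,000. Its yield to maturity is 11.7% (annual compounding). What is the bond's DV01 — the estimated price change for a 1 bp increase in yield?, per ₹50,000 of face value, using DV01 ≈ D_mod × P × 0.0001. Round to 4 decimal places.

₹14.5659

Periodic yield y = 0.117.
  t   CF        PV=CF/(1+0.117)^t    t·PV
  1     1,875.00     1,678.6034     1,678.6034
  2     1,875.00     1,502.7783     3,005.5567
  3     1,875.00     1,345.3700     4,036.1101
  4     1,875.00     1,204.4495     4,817.7978
  5    51,875.00    29,832.6782   149,163.3912
  Σ                 35,563.8795   162,701.4592
P = 35,563.8795; D_Mac = 4.57491 yrs; D_mod = 4.09571 yrs.
DV01 ≈ 4.09571 × 35,563.8795 × 0.0001 = 14.565932.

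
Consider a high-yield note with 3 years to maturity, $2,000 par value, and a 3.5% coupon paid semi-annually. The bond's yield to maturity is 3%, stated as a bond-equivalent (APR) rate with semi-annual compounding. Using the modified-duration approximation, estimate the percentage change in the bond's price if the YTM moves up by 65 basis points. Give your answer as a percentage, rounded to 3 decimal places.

Periodic yield y = 0.015. Modified duration first:
  t   CF        PV=CF/(1+0.015)^t    t·PV
  1        35.00        34.4828        34.4828
  2        35.00        33.9732        67.9463
  3        35.00        33.4711       100.4133
  4        35.00        32.9764       131.9058
  5        35.00        32.4891       162.4456
  6     2,035.00     1,861.0934    11,166.5602
  Σ                  2,028.4859    11,663.7539
P = 2,028.4859; D_Mac = 5.74998 half-year periods = 2.87499 yrs; D_mod = 2.87499/(1+0.015) = 2.83250 yrs.
ΔP/P ≈ -D_mod · Δy = -2.83250 × (+0.0065) = -0.018411 = -1.8411%.

-1.841%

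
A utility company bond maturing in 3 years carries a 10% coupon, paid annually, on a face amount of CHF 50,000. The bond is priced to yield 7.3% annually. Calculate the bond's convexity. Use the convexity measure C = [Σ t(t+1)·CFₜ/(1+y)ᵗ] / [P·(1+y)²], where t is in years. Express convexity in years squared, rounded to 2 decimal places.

9.24

With y = 0.073:
  t   CF        PV=CF/(1+0.073)^t    t·PV        t(t+1)·PV
  1     5,000.00     4,659.8322     4,659.8322       9,319.6645
  2     5,000.00     4,342.8073     8,685.6146      26,056.8439
  3    55,000.00    44,520.8578   133,562.5734     534,250.2938
  Σ                 53,523.4974   146,908.0203     569,626.8021
P = 53,523.4974.
Convexity = Σ t(t+1)·PV / [P·(1+y)²] = 569,626.8021 / (53,523.4974 × 1.151329) = 9.24371.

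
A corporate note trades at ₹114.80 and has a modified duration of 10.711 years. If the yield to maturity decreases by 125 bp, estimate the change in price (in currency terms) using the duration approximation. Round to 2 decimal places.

+₹15.37

Duration approximation: ΔP/P ≈ -D_mod · Δy = -10.711 × (-0.0125) = +0.1338875.
ΔP ≈ 114.80 × (+0.1338875) = +15.370285.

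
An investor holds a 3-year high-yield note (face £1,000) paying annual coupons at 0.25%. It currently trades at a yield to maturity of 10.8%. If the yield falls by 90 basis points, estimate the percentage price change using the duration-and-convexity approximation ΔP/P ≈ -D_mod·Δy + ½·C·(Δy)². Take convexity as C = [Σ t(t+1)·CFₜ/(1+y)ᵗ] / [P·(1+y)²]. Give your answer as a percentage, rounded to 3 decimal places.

With y = 0.108:
  t   CF        PV=CF/(1+0.108)^t    t·PV        t(t+1)·PV
  1         2.50         2.2563         2.2563           4.5126
  2         2.50         2.0364         4.0728          12.2183
  3     1,002.50       736.9959     2,210.9878       8,843.9514
  Σ                    741.2887     2,217.3169       8,860.6823
P = 741.2887; D_Mac = 2.99117 yrs; D_mod = 2.69961 yrs; C = 9.73644.
Duration effect: -2.69961 × (-0.009) = +0.024296
Convexity effect: 0.5 × 9.73644 × (-0.009)² = +0.0003943
ΔP/P ≈ +0.024296 + 0.0003943 = +0.024691 = +2.4691%.

+2.469%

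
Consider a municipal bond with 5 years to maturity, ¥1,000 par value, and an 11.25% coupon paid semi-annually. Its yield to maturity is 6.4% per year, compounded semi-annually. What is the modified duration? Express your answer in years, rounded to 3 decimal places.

3.936 years

Periodic yield y = 0.032. First find Macaulay duration:
  t   CF        PV=CF/(1+0.032)^t    t·PV
  1        56.25        54.5058        54.5058
  2        56.25        52.8157       105.6314
  3        56.25        51.1780       153.5340
  4        56.25        49.5911       198.3644
  5        56.25        48.0534       240.2670
  6        56.25        46.5634       279.3802
  7        56.25        45.1195       315.8368
  8        56.25        43.7205       349.7639
  9        56.25        42.3648       381.2833
  10    1,056.25       770.8498     7,708.4977
  Σ                  1,204.7620     9,787.0645
P = 1,204.7620; Macaulay duration = 9,787.0645 / 1,204.7620 = 8.12365 half-year periods = 4.06182 years.
Modified duration = D_Mac / (1 + y) = 4.06182 / 1.032 = 3.93588 years.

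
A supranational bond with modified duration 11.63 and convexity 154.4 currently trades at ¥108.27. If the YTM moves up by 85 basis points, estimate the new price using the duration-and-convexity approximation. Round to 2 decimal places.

Duration effect: -D_mod·Δy = -11.63 × (+0.0085) = -0.098855
Convexity effect: ½·C·(Δy)² = 0.5 × 154.4 × (0.0085)² = +0.0055777
ΔP/P ≈ -0.098855 + 0.0055777 = -0.0932773
New price ≈ 108.27 × (1 - 0.0932773) = 98.170866729.

¥98.17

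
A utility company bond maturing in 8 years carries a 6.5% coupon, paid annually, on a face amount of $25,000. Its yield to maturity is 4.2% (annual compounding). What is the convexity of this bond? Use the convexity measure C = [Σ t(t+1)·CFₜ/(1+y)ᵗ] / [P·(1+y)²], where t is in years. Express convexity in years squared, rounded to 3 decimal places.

51.017

With y = 0.042:
  t   CF        PV=CF/(1+0.042)^t    t·PV        t(t+1)·PV
  1     1,625.00     1,559.5010     1,559.5010       3,119.0019
  2     1,625.00     1,496.6420     2,993.2840       8,979.8520
  3     1,625.00     1,436.3167     4,308.9501      17,235.8003
  4     1,625.00     1,378.4229     5,513.6917      27,568.4586
  5     1,625.00     1,322.8627     6,614.3135      39,685.8809
  6     1,625.00     1,269.5419     7,617.2516      53,320.7613
  7     1,625.00     1,218.3704     8,528.5927      68,228.7413
  8    26,625.00    19,157.8984   153,263.1868   1,379,368.6816
  Σ                 28,839.5560   190,398.7714   1,597,507.1781
P = 28,839.5560.
Convexity = Σ t(t+1)·PV / [P·(1+y)²] = 1,597,507.1781 / (28,839.5560 × 1.085764) = 51.01746.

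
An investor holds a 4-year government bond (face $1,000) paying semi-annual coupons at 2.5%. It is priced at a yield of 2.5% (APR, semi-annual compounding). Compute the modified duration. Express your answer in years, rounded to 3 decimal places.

Periodic yield y = 0.0125. First find Macaulay duration:
  t   CF        PV=CF/(1+0.0125)^t    t·PV
  1        12.50        12.3457        12.3457
  2        12.50        12.1933        24.3865
  3        12.50        12.0427        36.1282
  4        12.50        11.8941        47.5762
  5        12.50        11.7472        58.7361
  6        12.50        11.6022        69.6131
  7        12.50        11.4589        80.2126
  8     1,012.50       916.7159     7,333.7274
  Σ                  1,000.0000     7,662.7258
P = 1,000.0000; Macaulay duration = 7,662.7258 / 1,000.0000 = 7.66273 half-year periods = 3.83136 years.
Modified duration = D_Mac / (1 + y) = 3.83136 / 1.0125 = 3.78406 years.

3.784 years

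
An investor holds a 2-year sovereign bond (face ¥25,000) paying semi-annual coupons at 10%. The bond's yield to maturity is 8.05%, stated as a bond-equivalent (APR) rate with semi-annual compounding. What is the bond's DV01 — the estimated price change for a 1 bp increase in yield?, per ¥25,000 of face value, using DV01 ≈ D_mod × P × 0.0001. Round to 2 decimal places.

Periodic yield y = 0.04025.
  t   CF        PV=CF/(1+0.04025)^t    t·PV
  1     1,250.00     1,201.6342     1,201.6342
  2     1,250.00     1,155.1398     2,310.2797
  3     1,250.00     1,110.4445     3,331.3334
  4    26,250.00    22,417.0474    89,668.1896
  Σ                 25,884.2659    96,511.4368
P = 25,884.2659; D_Mac = 3.72858 half-year periods = 1.86429 yrs; D_mod = 1.79215 yrs.
DV01 ≈ 1.79215 × 25,884.2659 × 0.0001 = 4.638858.

¥4.64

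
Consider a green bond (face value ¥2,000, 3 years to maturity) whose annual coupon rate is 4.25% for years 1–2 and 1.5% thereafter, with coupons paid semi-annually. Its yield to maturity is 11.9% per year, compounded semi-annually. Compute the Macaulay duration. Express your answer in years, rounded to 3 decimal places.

Periodic yield y = 0.0595. Discount each cash flow and weight by its period:
  t   CF        PV=CF/(1+0.0595)^t    t·PV
  1        42.50        40.1133        40.1133
  2        42.50        37.8606        75.7211
  3        42.50        35.7344       107.2031
  4        42.50        33.7276       134.9103
  5        15.00        11.2353        56.1767
  6     2,015.00     1,424.5224     8,547.1344
  Σ                  1,583.1935     8,961.2589
Price P = Σ PV = 1,583.1935.
Macaulay duration = Σ(t·PV) / P = 8,961.2589 / 1,583.1935 = 5.66024 half-year periods.
In years: 5.66024 / 2 = 2.83012 years.

2.830 years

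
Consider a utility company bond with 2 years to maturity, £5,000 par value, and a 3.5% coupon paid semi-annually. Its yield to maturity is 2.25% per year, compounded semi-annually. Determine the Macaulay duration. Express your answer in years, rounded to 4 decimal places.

Periodic yield y = 0.01125. Discount each cash flow and weight by its period:
  t   CF        PV=CF/(1+0.01125)^t    t·PV
  1        87.50        86.5266        86.5266
  2        87.50        85.5640       171.1280
  3        87.50        84.6121       253.8363
  4     5,087.50     4,864.8593    19,459.4372
  Σ                  5,121.5619    19,970.9280
Price P = Σ PV = 5,121.5619.
Macaulay duration = Σ(t·PV) / P = 19,970.9280 / 5,121.5619 = 3.89938 half-year periods.
In years: 3.89938 / 2 = 1.94969 years.

1.9497 years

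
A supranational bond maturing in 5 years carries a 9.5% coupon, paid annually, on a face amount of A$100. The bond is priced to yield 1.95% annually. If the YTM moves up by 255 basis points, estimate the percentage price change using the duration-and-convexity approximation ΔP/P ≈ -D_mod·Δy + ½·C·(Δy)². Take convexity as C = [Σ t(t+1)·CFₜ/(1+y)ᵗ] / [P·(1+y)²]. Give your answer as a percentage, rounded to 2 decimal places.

-10.05%

With y = 0.0195:
  t   CF        PV=CF/(1+0.0195)^t    t·PV        t(t+1)·PV
  1         9.50         9.3183         9.3183          18.6366
  2         9.50         9.1401        18.2801          54.8404
  3         9.50         8.9652        26.8957         107.5829
  4         9.50         8.7938        35.1750         175.8752
  5       109.50        99.4210       497.1048       2,982.6289
  Σ                    135.6383       586.7740       3,339.5640
P = 135.6383; D_Mac = 4.32602 yrs; D_mod = 4.24328 yrs; C = 23.68825.
Duration effect: -4.24328 × (+0.0255) = -0.108204
Convexity effect: 0.5 × 23.68825 × (0.0255)² = +0.0077016
ΔP/P ≈ -0.108204 + 0.0077016 = -0.100502 = -10.0502%.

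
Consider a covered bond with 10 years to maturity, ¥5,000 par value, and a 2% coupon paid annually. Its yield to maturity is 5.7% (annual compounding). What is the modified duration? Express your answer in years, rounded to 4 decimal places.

Periodic yield y = 0.057. First find Macaulay duration:
  t   CF        PV=CF/(1+0.057)^t    t·PV
  1       100.00        94.6074        94.6074
  2       100.00        89.5056       179.0111
  3       100.00        84.6789       254.0366
  4       100.00        80.1125       320.4498
  5       100.00        75.7923       378.9615
  6       100.00        71.7051       430.2306
  7       100.00        67.8383       474.8682
  8       100.00        64.1801       513.4405
  9       100.00        60.7191       546.4716
  10    5,100.00     2,929.6808    29,296.8079
  Σ                  3,618.8199    32,488.8853
P = 3,618.8199; Macaulay duration = 32,488.8853 / 3,618.8199 = 8.97776 years.
Modified duration = D_Mac / (1 + y) = 8.97776 / 1.057 = 8.49362 years.

8.4936 years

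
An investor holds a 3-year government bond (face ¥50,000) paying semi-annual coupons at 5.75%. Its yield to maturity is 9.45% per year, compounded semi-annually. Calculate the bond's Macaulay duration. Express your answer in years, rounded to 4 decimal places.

2.7858 years

Periodic yield y = 0.04725. Discount each cash flow and weight by its period:
  t   CF        PV=CF/(1+0.04725)^t    t·PV
  1     1,437.50     1,372.6426     1,372.6426
  2     1,437.50     1,310.7115     2,621.4230
  3     1,437.50     1,251.5746     3,754.7238
  4     1,437.50     1,195.1059     4,780.4235
  5     1,437.50     1,141.1849     5,705.9244
  6    51,437.50    38,992.1909   233,953.1455
  Σ                 45,263.4104   252,188.2829
Price P = Σ PV = 45,263.4104.
Macaulay duration = Σ(t·PV) / P = 252,188.2829 / 45,263.4104 = 5.57157 half-year periods.
In years: 5.57157 / 2 = 2.78579 years.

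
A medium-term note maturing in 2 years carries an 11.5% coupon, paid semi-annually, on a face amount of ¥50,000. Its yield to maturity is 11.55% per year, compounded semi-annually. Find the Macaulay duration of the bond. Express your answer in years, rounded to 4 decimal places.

Periodic yield y = 0.05775. Discount each cash flow and weight by its period:
  t   CF        PV=CF/(1+0.05775)^t    t·PV
  1     2,875.00     2,718.0336     2,718.0336
  2     2,875.00     2,569.6370     5,139.2740
  3     2,875.00     2,429.3425     7,288.0275
  4    52,875.00    42,239.4490   168,957.7960
  Σ                 49,956.4621   184,103.1311
Price P = Σ PV = 49,956.4621.
Macaulay duration = Σ(t·PV) / P = 184,103.1311 / 49,956.4621 = 3.68527 half-year periods.
In years: 3.68527 / 2 = 1.84264 years.

1.8426 years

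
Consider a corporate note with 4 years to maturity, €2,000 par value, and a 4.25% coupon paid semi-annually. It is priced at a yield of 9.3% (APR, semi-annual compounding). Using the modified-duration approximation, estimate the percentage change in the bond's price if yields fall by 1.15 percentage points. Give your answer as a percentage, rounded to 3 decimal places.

Periodic yield y = 0.0465. Modified duration first:
  t   CF        PV=CF/(1+0.0465)^t    t·PV
  1        42.50        40.6116        40.6116
  2        42.50        38.8070        77.6141
  3        42.50        37.0827       111.2481
  4        42.50        35.4350       141.7399
  5        42.50        33.8605       169.3023
  6        42.50        32.3559       194.1354
  7        42.50        30.9182       216.4274
  8     2,042.50     1,419.8688    11,358.9501
  Σ                  1,668.9396    12,310.0288
P = 1,668.9396; D_Mac = 7.37596 half-year periods = 3.68798 yrs; D_mod = 3.68798/(1+0.0465) = 3.52411 yrs.
ΔP/P ≈ -D_mod · Δy = -3.52411 × (-0.0115) = +0.040527 = +4.0527%.

+4.053%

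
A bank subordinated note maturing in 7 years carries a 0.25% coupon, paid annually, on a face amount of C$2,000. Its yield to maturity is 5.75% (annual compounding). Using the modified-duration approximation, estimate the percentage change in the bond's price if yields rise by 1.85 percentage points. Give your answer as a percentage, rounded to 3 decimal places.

-12.131%

Periodic yield y = 0.0575. Modified duration first:
  t   CF        PV=CF/(1+0.0575)^t    t·PV
  1         5.00         4.7281         4.7281
  2         5.00         4.4710         8.9421
  3         5.00         4.2279        12.6838
  4         5.00         3.9981        15.9922
  5         5.00         3.7807        18.9033
  6         5.00         3.5751        21.4506
  7     2,005.00     1,355.6630     9,489.6410
  Σ                  1,380.4439     9,572.3412
P = 1,380.4439; D_Mac = 6.93425 yrs; D_mod = 6.93425/(1+0.0575) = 6.55721 yrs.
ΔP/P ≈ -D_mod · Δy = -6.55721 × (+0.0185) = -0.121308 = -12.1308%.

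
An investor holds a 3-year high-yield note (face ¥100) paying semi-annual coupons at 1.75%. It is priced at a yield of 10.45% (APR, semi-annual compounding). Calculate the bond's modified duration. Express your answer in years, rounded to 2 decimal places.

Periodic yield y = 0.05225. First find Macaulay duration:
  t   CF        PV=CF/(1+0.05225)^t    t·PV
  1        0.875         0.8316         0.8316
  2        0.875         0.7903         1.5805
  3        0.875         0.7510         2.2531
  4        0.875         0.7137         2.8549
  5        0.875         0.6783         3.3914
  6      100.875        74.3139       445.8833
  Σ                     78.0787       456.7948
P = 78.0787; Macaulay duration = 456.7948 / 78.0787 = 5.85044 half-year periods = 2.92522 years.
Modified duration = D_Mac / (1 + y) = 2.92522 / 1.05225 = 2.77997 years.

2.78 years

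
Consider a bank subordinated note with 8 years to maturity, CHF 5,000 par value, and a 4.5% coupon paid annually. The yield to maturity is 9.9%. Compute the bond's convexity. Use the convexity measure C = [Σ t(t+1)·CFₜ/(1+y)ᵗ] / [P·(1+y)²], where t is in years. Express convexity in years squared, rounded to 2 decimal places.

With y = 0.099:
  t   CF        PV=CF/(1+0.099)^t    t·PV        t(t+1)·PV
  1       225.00       204.7316       204.7316         409.4631
  2       225.00       186.2890       372.5779       1,117.7338
  3       225.00       169.5077       508.5231       2,034.0924
  4       225.00       154.2381       616.9525       3,084.7626
  5       225.00       140.3441       701.7203       4,210.3220
  6       225.00       127.7016       766.2096       5,363.4675
  7       225.00       116.1980       813.3860       6,507.0883
  8     5,225.00     2,455.3011    19,642.4087     176,781.6780
  Σ                  3,554.3111    23,626.5098     199,508.6077
P = 3,554.3111.
Convexity = Σ t(t+1)·PV / [P·(1+y)²] = 199,508.6077 / (3,554.3111 × 1.207801) = 46.47408.

46.47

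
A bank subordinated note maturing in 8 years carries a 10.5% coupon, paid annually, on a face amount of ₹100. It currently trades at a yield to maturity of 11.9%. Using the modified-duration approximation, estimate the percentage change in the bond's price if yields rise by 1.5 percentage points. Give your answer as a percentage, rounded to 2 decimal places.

Periodic yield y = 0.119. Modified duration first:
  t   CF        PV=CF/(1+0.119)^t    t·PV
  1        10.50         9.3834         9.3834
  2        10.50         8.3855        16.7710
  3        10.50         7.4937        22.4812
  4        10.50         6.6968        26.7873
  5        10.50         5.9847        29.9233
  6        10.50         5.3482        32.0893
  7        10.50         4.7795        33.4562
  8       110.50        44.9492       359.5933
  Σ                     93.0209       530.4850
P = 93.0209; D_Mac = 5.70286 yrs; D_mod = 5.70286/(1+0.119) = 5.09639 yrs.
ΔP/P ≈ -D_mod · Δy = -5.09639 × (+0.015) = -0.076446 = -7.6446%.

-7.64%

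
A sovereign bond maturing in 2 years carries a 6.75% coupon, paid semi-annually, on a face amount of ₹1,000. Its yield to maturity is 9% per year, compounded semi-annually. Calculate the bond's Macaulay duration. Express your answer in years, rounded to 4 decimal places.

Periodic yield y = 0.045. Discount each cash flow and weight by its period:
  t   CF        PV=CF/(1+0.045)^t    t·PV
  1        33.75        32.2967        32.2967
  2        33.75        30.9059        61.8118
  3        33.75        29.5750        88.7250
  4     1,033.75       866.8628     3,467.4512
  Σ                    959.6403     3,650.2846
Price P = Σ PV = 959.6403.
Macaulay duration = Σ(t·PV) / P = 3,650.2846 / 959.6403 = 3.80380 half-year periods.
In years: 3.80380 / 2 = 1.90190 years.

1.9019 years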